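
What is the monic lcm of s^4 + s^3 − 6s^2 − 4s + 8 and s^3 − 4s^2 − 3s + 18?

s^6 − 5s^5 − 3s^4 + 41s^3 − 22s^2 − 84s + 72

Apply the Euclidean algorithm:
  s^4 + s^3 − 6s^2 − 4s + 8 = (s + 5)(s^3 − 4s^2 − 3s + 18) + (17s^2 − 7s − 82)
  s^3 − 4s^2 − 3s + 18 = ((1/17)s − 61/289)(17s^2 − 7s − 82) + ((100/289)s + 200/289)
  17s^2 − 7s − 82 = ((4913/100)s − 11849/100)((100/289)s + 200/289) + (0)
Last nonzero remainder: (100/289)s + 200/289. Dividing through by 100/289 gives the monic gcd s + 2.
Then lcm(f, g) = f·g / gcd(f, g); expanding and making the result monic gives the answer.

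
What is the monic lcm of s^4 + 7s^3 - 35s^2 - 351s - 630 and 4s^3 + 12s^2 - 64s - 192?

s^6 + 7s^5 - 51s^4 - 463s^3 - 70s^2 + 5616s + 10080

Repeated division with remainder:
  s^4 + 7s^3 - 35s^2 - 351s - 630 = ((1/4)s + 1)(4s^3 + 12s^2 - 64s - 192) + (-31s^2 - 239s - 438)
  4s^3 + 12s^2 - 64s - 192 = (-(4/31)s + 584/961)(-31s^2 - 239s - 438) + ((23760/961)s + 71280/961)
  -31s^2 - 239s - 438 = (-(29791/23760)s - 70153/11880)((23760/961)s + 71280/961) + (0)
Last nonzero remainder: (23760/961)s + 71280/961. Dividing through by 23760/961 gives the monic gcd s + 3.
Then lcm(f, g) = f·g / gcd(f, g); expanding and making the result monic gives the answer.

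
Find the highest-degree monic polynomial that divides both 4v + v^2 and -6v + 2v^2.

Apply the Euclidean algorithm:
  v^2 + 4v = (1/2)(2v^2 - 6v) + (7v)
  2v^2 - 6v = ((2/7)v - 6/7)(7v) + (0)
Last nonzero remainder: 7v. Dividing through by 7 gives the monic gcd v.

v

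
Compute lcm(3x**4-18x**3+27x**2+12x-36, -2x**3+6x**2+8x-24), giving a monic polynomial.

x**5-4x**4-3x**3+22x**2-4x-24

Apply the Euclidean algorithm:
  3x**4-18x**3+27x**2+12x-36 = (-(3/2)x+9/2)(-2x**3+6x**2+8x-24) + (12x**2-60x+72)
  -2x**3+6x**2+8x-24 = (-(1/6)x-1/3)(12x**2-60x+72) + (0)
Last nonzero remainder: 12x**2-60x+72. Dividing through by 12 gives the monic gcd x**2-5x+6.
Then lcm(f, g) = f·g / gcd(f, g); expanding and making the result monic gives the answer.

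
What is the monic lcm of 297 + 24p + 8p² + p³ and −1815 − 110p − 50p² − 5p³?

Apply the Euclidean algorithm:
  p³ + 8p² + 24p + 297 = (−1/5)(−5p³ − 50p² − 110p − 1815) + (−2p² + 2p − 66)
  −5p³ − 50p² − 110p − 1815 = ((5/2)p + 55/2)(−2p² + 2p − 66) + (0)
Last nonzero remainder: −2p² + 2p − 66. Dividing through by −2 gives the monic gcd p² − p + 33.
Then lcm(f, g) = f·g / gcd(f, g); expanding and making the result monic gives the answer.

3267 + 561p + 112p² + 19p³ + p⁴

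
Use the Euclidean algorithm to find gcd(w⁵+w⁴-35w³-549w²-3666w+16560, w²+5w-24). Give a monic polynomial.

w²+5w-24

By polynomial division,
  w⁵+w⁴-35w³-549w²-3666w+16560 = (w³-4w²+9w-690)(w²+5w-24) + (0)
The last nonzero remainder w²+5w-24 is already monic.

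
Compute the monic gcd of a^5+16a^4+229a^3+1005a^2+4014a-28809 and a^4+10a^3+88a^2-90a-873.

Repeated division with remainder:
  a^5+16a^4+229a^3+1005a^2+4014a-28809 = (a+6)(a^4+10a^3+88a^2-90a-873) + (81a^3+567a^2+5427a-23571)
  a^4+10a^3+88a^2-90a-873 = ((1/81)a+1/27)(81a^3+567a^2+5427a-23571) + (0)
Last nonzero remainder: 81a^3+567a^2+5427a-23571. Dividing through by 81 gives the monic gcd a^3+7a^2+67a-291.

a^3+7a^2+67a-291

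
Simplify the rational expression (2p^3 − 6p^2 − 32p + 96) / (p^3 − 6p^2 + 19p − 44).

(2p^2 + 2p − 24)/(p^2 − 2p + 11)

Repeated division with remainder:
  2p^3 − 6p^2 − 32p + 96 = (2)(p^3 − 6p^2 + 19p − 44) + (6p^2 − 70p + 184)
  p^3 − 6p^2 + 19p − 44 = ((1/6)p + 17/18)(6p^2 − 70p + 184) + ((490/9)p − 1960/9)
  6p^2 − 70p + 184 = ((27/245)p − 207/245)((490/9)p − 1960/9) + (0)
Last nonzero remainder: (490/9)p − 1960/9. Dividing through by 490/9 gives the monic gcd p − 4.
Cancel p − 4 from numerator and denominator to get the reduced form.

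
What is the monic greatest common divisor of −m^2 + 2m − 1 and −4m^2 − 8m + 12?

m − 1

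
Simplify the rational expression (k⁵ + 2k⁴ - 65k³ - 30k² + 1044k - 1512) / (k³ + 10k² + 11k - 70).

(k³ - 3k² - 36k + 108)/(k + 5)

By polynomial division,
  k⁵ + 2k⁴ - 65k³ - 30k² + 1044k - 1512 = (k² - 8k + 4)(k³ + 10k² + 11k - 70) + (88k² + 440k - 1232)
  k³ + 10k² + 11k - 70 = ((1/88)k + 5/88)(88k² + 440k - 1232) + (0)
Last nonzero remainder: 88k² + 440k - 1232. Dividing through by 88 gives the monic gcd k² + 5k - 14.
Cancel k² + 5k - 14 from numerator and denominator to get the reduced form.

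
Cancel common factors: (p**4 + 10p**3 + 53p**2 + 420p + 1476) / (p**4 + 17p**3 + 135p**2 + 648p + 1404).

Euclidean algorithm in ℚ[p]:
  p**4 + 10p**3 + 53p**2 + 420p + 1476 = (p**4 + 17p**3 + 135p**2 + 648p + 1404) + (-7p**3 - 82p**2 - 228p + 72)
  p**4 + 17p**3 + 135p**2 + 648p + 1404 = (-(1/7)p - 37/49)(-7p**3 - 82p**2 - 228p + 72) + ((1985/49)p**2 + (23820/49)p + 71460/49)
  -7p**3 - 82p**2 - 228p + 72 = (-(343/1985)p + 98/1985)((1985/49)p**2 + (23820/49)p + 71460/49) + (0)
Last nonzero remainder: (1985/49)p**2 + (23820/49)p + 71460/49. Dividing through by 1985/49 gives the monic gcd p**2 + 12p + 36.
Cancel p**2 + 12p + 36 from numerator and denominator to get the reduced form.

(p**2 - 2p + 41)/(p**2 + 5p + 39)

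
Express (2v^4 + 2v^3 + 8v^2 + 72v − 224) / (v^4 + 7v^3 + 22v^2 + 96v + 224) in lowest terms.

By polynomial division,
  2v^4 + 2v^3 + 8v^2 + 72v − 224 = (2)(v^4 + 7v^3 + 22v^2 + 96v + 224) + (−12v^3 − 36v^2 − 120v − 672)
  v^4 + 7v^3 + 22v^2 + 96v + 224 = (−(1/12)v − 1/3)(−12v^3 − 36v^2 − 120v − 672) + (0)
Last nonzero remainder: −12v^3 − 36v^2 − 120v − 672. Dividing through by −12 gives the monic gcd v^3 + 3v^2 + 10v + 56.
Cancel v^3 + 3v^2 + 10v + 56 from numerator and denominator to get the reduced form.

(2v − 4)/(v + 4)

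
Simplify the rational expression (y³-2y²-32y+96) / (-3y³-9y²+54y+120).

(-y²-2y+24)/(3y²+21y+30)

Repeated division with remainder:
  y³-2y²-32y+96 = (-1/3)(-3y³-9y²+54y+120) + (-5y²-14y+136)
  -3y³-9y²+54y+120 = ((3/5)y+3/25)(-5y²-14y+136) + (-(648/25)y+2592/25)
  -5y²-14y+136 = ((125/648)y+425/324)(-(648/25)y+2592/25) + (0)
Last nonzero remainder: -(648/25)y+2592/25. Dividing through by -648/25 gives the monic gcd y-4.
Cancel y-4 from numerator and denominator to get the reduced form.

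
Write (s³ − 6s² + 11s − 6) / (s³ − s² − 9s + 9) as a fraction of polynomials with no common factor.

(s − 2)/(s + 3)

Repeated division with remainder:
  s³ − 6s² + 11s − 6 = (s³ − s² − 9s + 9) + (−5s² + 20s − 15)
  s³ − s² − 9s + 9 = (−(1/5)s − 3/5)(−5s² + 20s − 15) + (0)
Last nonzero remainder: −5s² + 20s − 15. Dividing through by −5 gives the monic gcd s² − 4s + 3.
Cancel s² − 4s + 3 from numerator and denominator to get the reduced form.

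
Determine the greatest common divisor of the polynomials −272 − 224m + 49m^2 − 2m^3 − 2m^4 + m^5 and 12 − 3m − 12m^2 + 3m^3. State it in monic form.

−4 − 3m + m^2

Apply the Euclidean algorithm:
  m^5 − 2m^4 − 2m^3 + 49m^2 − 224m − 272 = ((1/3)m^2 + (2/3)m + 7/3)(3m^3 − 12m^2 − 3m + 12) + (75m^2 − 225m − 300)
  3m^3 − 12m^2 − 3m + 12 = ((1/25)m − 1/25)(75m^2 − 225m − 300) + (0)
Last nonzero remainder: 75m^2 − 225m − 300. Dividing through by 75 gives the monic gcd m^2 − 3m − 4.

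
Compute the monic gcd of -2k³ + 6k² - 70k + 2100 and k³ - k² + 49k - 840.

By polynomial division,
  -2k³ + 6k² - 70k + 2100 = (-2)(k³ - k² + 49k - 840) + (4k² + 28k + 420)
  k³ - k² + 49k - 840 = ((1/4)k - 2)(4k² + 28k + 420) + (0)
Last nonzero remainder: 4k² + 28k + 420. Dividing through by 4 gives the monic gcd k² + 7k + 105.

k² + 7k + 105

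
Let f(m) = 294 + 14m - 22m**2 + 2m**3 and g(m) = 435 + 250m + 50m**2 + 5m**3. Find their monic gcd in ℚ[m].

3 + m

Repeated division with remainder:
  2m**3 - 22m**2 + 14m + 294 = (2/5)(5m**3 + 50m**2 + 250m + 435) + (-42m**2 - 86m + 120)
  5m**3 + 50m**2 + 250m + 435 = (-(5/42)m - 835/882)(-42m**2 - 86m + 120) + ((80645/441)m + 80645/147)
  -42m**2 - 86m + 120 = (-(18522/80645)m + 3528/16129)((80645/441)m + 80645/147) + (0)
Last nonzero remainder: (80645/441)m + 80645/147. Dividing through by 80645/441 gives the monic gcd m + 3.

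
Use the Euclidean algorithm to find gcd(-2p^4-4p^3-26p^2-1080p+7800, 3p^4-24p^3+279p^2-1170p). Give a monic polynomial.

By polynomial division,
  -2p^4-4p^3-26p^2-1080p+7800 = (-2/3)(3p^4-24p^3+279p^2-1170p) + (-20p^3+160p^2-1860p+7800)
  3p^4-24p^3+279p^2-1170p = (-(3/20)p)(-20p^3+160p^2-1860p+7800) + (0)
Last nonzero remainder: -20p^3+160p^2-1860p+7800. Dividing through by -20 gives the monic gcd p^3-8p^2+93p-390.

p^3-8p^2+93p-390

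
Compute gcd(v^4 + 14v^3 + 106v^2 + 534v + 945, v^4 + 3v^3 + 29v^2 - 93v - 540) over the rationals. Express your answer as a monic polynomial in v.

By polynomial division,
  v^4 + 14v^3 + 106v^2 + 534v + 945 = (v^4 + 3v^3 + 29v^2 - 93v - 540) + (11v^3 + 77v^2 + 627v + 1485)
  v^4 + 3v^3 + 29v^2 - 93v - 540 = ((1/11)v - 4/11)(11v^3 + 77v^2 + 627v + 1485) + (0)
Last nonzero remainder: 11v^3 + 77v^2 + 627v + 1485. Dividing through by 11 gives the monic gcd v^3 + 7v^2 + 57v + 135.

v^3 + 7v^2 + 57v + 135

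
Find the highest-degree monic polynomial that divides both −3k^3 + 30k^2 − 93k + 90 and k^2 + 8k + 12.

1

Apply the Euclidean algorithm:
  −3k^3 + 30k^2 − 93k + 90 = (−3k + 54)(k^2 + 8k + 12) + (−489k − 558)
  k^2 + 8k + 12 = (−(1/489)k − 1118/79707)(−489k − 558) + (110880/26569)
  −489k − 558 = (−(4330747/36960)k − 823639/6160)(110880/26569) + (0)
The last nonzero remainder is the constant 110880/26569, so the polynomials are coprime and gcd = 1.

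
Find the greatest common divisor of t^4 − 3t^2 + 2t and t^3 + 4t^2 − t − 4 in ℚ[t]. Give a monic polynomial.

t − 1

By polynomial division,
  t^4 − 3t^2 + 2t = (t − 4)(t^3 + 4t^2 − t − 4) + (14t^2 + 2t − 16)
  t^3 + 4t^2 − t − 4 = ((1/14)t + 27/98)(14t^2 + 2t − 16) + (−(20/49)t + 20/49)
  14t^2 + 2t − 16 = (−(343/10)t − 196/5)(−(20/49)t + 20/49) + (0)
Last nonzero remainder: −(20/49)t + 20/49. Dividing through by −20/49 gives the monic gcd t − 1.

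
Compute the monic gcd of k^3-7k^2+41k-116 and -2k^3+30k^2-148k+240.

Repeated division with remainder:
  k^3-7k^2+41k-116 = (-1/2)(-2k^3+30k^2-148k+240) + (8k^2-33k+4)
  -2k^3+30k^2-148k+240 = (-(1/4)k+87/32)(8k^2-33k+4) + (-(1833/32)k+1833/8)
  8k^2-33k+4 = (-(256/1833)k+32/1833)(-(1833/32)k+1833/8) + (0)
Last nonzero remainder: -(1833/32)k+1833/8. Dividing through by -1833/32 gives the monic gcd k-4.

k-4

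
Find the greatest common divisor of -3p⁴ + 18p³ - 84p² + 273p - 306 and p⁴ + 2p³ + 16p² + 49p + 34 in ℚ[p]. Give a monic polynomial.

p² - p + 17

Repeated division with remainder:
  -3p⁴ + 18p³ - 84p² + 273p - 306 = (-3)(p⁴ + 2p³ + 16p² + 49p + 34) + (24p³ - 36p² + 420p - 204)
  p⁴ + 2p³ + 16p² + 49p + 34 = ((1/24)p + 7/48)(24p³ - 36p² + 420p - 204) + ((15/4)p² - (15/4)p + 255/4)
  24p³ - 36p² + 420p - 204 = ((32/5)p - 16/5)((15/4)p² - (15/4)p + 255/4) + (0)
Last nonzero remainder: (15/4)p² - (15/4)p + 255/4. Dividing through by 15/4 gives the monic gcd p² - p + 17.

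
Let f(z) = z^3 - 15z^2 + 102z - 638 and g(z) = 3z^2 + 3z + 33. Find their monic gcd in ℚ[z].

1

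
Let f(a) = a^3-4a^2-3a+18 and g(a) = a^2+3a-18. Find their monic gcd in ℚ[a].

a-3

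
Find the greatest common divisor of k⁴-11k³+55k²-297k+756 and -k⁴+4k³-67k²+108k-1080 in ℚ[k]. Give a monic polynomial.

k²+27

By polynomial division,
  k⁴-11k³+55k²-297k+756 = (-1)(-k⁴+4k³-67k²+108k-1080) + (-7k³-12k²-189k-324)
  -k⁴+4k³-67k²+108k-1080 = ((1/7)k-40/49)(-7k³-12k²-189k-324) + (-(2440/49)k²-65880/49)
  -7k³-12k²-189k-324 = ((343/2440)k+147/610)(-(2440/49)k²-65880/49) + (0)
Last nonzero remainder: -(2440/49)k²-65880/49. Dividing through by -2440/49 gives the monic gcd k²+27.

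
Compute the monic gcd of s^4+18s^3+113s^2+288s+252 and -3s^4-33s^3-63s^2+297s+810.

Euclidean algorithm in ℚ[s]:
  s^4+18s^3+113s^2+288s+252 = (-1/3)(-3s^4-33s^3-63s^2+297s+810) + (7s^3+92s^2+387s+522)
  -3s^4-33s^3-63s^2+297s+810 = (-(3/7)s+45/49)(7s^3+92s^2+387s+522) + ((900/49)s^2+(8100/49)s+16200/49)
  7s^3+92s^2+387s+522 = ((343/900)s+1421/900)((900/49)s^2+(8100/49)s+16200/49) + (0)
Last nonzero remainder: (900/49)s^2+(8100/49)s+16200/49. Dividing through by 900/49 gives the monic gcd s^2+9s+18.

s^2+9s+18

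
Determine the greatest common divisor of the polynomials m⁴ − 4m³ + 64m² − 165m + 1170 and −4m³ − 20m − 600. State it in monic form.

Repeated division with remainder:
  m⁴ − 4m³ + 64m² − 165m + 1170 = (−(1/4)m + 1)(−4m³ − 20m − 600) + (59m² − 295m + 1770)
  −4m³ − 20m − 600 = (−(4/59)m − 20/59)(59m² − 295m + 1770) + (0)
Last nonzero remainder: 59m² − 295m + 1770. Dividing through by 59 gives the monic gcd m² − 5m + 30.

m² − 5m + 30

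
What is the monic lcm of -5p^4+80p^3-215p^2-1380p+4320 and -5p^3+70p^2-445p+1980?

Repeated division with remainder:
  -5p^4+80p^3-215p^2-1380p+4320 = (p-2)(-5p^3+70p^2-445p+1980) + (370p^2-4250p+8280)
  -5p^3+70p^2-445p+1980 = (-(1/74)p+93/2738)(370p^2-4250p+8280) + (-(258400/1369)p+2325600/1369)
  370p^2-4250p+8280 = (-(50653/25840)p+31487/6460)(-(258400/1369)p+2325600/1369) + (0)
Last nonzero remainder: -(258400/1369)p+2325600/1369. Dividing through by -258400/1369 gives the monic gcd p-9.
Then lcm(f, g) = f·g / gcd(f, g); expanding and making the result monic gives the answer.

p^6-21p^5+167p^4-643p^3-352p^2+16464p-38016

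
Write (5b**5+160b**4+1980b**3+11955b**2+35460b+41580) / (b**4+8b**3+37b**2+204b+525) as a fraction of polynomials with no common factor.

(5b**3+115b**2+840b+1980)/(b**2−b+25)

Repeated division with remainder:
  5b**5+160b**4+1980b**3+11955b**2+35460b+41580 = (5b+120)(b**4+8b**3+37b**2+204b+525) + (835b**3+6495b**2+8355b−21420)
  b**4+8b**3+37b**2+204b+525 = ((1/835)b+37/139445)(835b**3+6495b**2+8355b−21420) + ((704773/27889)b**2+(6342957/27889)b+14800233/27889)
  835b**3+6495b**2+8355b−21420 = ((23287315/704773)b−28446780/704773)((704773/27889)b**2+(6342957/27889)b+14800233/27889) + (0)
Last nonzero remainder: (704773/27889)b**2+(6342957/27889)b+14800233/27889. Dividing through by 704773/27889 gives the monic gcd b**2+9b+21.
Cancel b**2+9b+21 from numerator and denominator to get the reduced form.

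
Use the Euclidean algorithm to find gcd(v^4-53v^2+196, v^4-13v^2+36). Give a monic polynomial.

Repeated division with remainder:
  v^4-53v^2+196 = (v^4-13v^2+36) + (-40v^2+160)
  v^4-13v^2+36 = (-(1/40)v^2+9/40)(-40v^2+160) + (0)
Last nonzero remainder: -40v^2+160. Dividing through by -40 gives the monic gcd v^2-4.

v^2-4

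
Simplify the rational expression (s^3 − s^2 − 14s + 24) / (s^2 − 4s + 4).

Apply the Euclidean algorithm:
  s^3 − s^2 − 14s + 24 = (s + 3)(s^2 − 4s + 4) + (−6s + 12)
  s^2 − 4s + 4 = (−(1/6)s + 1/3)(−6s + 12) + (0)
Last nonzero remainder: −6s + 12. Dividing through by −6 gives the monic gcd s − 2.
Cancel s − 2 from numerator and denominator to get the reduced form.

(s^2 + s − 12)/(s − 2)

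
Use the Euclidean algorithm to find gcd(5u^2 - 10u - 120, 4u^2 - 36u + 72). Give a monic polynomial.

Apply the Euclidean algorithm:
  5u^2 - 10u - 120 = (5/4)(4u^2 - 36u + 72) + (35u - 210)
  4u^2 - 36u + 72 = ((4/35)u - 12/35)(35u - 210) + (0)
Last nonzero remainder: 35u - 210. Dividing through by 35 gives the monic gcd u - 6.

u - 6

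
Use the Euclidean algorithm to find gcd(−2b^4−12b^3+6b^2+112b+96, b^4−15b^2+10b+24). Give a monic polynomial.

Apply the Euclidean algorithm:
  −2b^4−12b^3+6b^2+112b+96 = (−2)(b^4−15b^2+10b+24) + (−12b^3−24b^2+132b+144)
  b^4−15b^2+10b+24 = (−(1/12)b+1/6)(−12b^3−24b^2+132b+144) + (0)
Last nonzero remainder: −12b^3−24b^2+132b+144. Dividing through by −12 gives the monic gcd b^3+2b^2−11b−12.

b^3+2b^2−11b−12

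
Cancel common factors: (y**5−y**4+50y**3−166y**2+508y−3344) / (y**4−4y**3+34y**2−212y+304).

Euclidean algorithm in ℚ[y]:
  y**5−y**4+50y**3−166y**2+508y−3344 = (y+3)(y**4−4y**3+34y**2−212y+304) + (28y**3−56y**2+840y−4256)
  y**4−4y**3+34y**2−212y+304 = ((1/28)y−1/14)(28y**3−56y**2+840y−4256) + (0)
Last nonzero remainder: 28y**3−56y**2+840y−4256. Dividing through by 28 gives the monic gcd y**3−2y**2+30y−152.
Cancel y**3−2y**2+30y−152 from numerator and denominator to get the reduced form.

(y**2+y+22)/(y−2)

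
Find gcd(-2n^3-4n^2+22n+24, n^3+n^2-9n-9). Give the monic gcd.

Apply the Euclidean algorithm:
  -2n^3-4n^2+22n+24 = (-2)(n^3+n^2-9n-9) + (-2n^2+4n+6)
  n^3+n^2-9n-9 = (-(1/2)n-3/2)(-2n^2+4n+6) + (0)
Last nonzero remainder: -2n^2+4n+6. Dividing through by -2 gives the monic gcd n^2-2n-3.

n^2-2n-3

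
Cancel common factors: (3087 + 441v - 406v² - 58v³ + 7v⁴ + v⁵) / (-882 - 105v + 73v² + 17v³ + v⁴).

(-21 - 4v + v²)/(6 + v)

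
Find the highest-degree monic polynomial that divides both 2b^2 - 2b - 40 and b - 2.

1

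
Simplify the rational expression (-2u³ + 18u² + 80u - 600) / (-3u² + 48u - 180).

(2u² + 2u - 60)/(3u - 18)

Repeated division with remainder:
  -2u³ + 18u² + 80u - 600 = ((2/3)u + 14/3)(-3u² + 48u - 180) + (-24u + 240)
  -3u² + 48u - 180 = ((1/8)u - 3/4)(-24u + 240) + (0)
Last nonzero remainder: -24u + 240. Dividing through by -24 gives the monic gcd u - 10.
Cancel u - 10 from numerator and denominator to get the reduced form.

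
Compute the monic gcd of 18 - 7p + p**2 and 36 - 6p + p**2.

1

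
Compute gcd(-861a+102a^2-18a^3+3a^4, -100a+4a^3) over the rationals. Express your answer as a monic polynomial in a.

Apply the Euclidean algorithm:
  3a^4-18a^3+102a^2-861a = ((3/4)a-9/2)(4a^3-100a) + (177a^2-1311a)
  4a^3-100a = ((4/177)a+1748/10443)(177a^2-1311a) + ((415776/3481)a)
  177a^2-1311a = ((205379/138592)a-1521197/138592)((415776/3481)a) + (0)
Last nonzero remainder: (415776/3481)a. Dividing through by 415776/3481 gives the monic gcd a.

a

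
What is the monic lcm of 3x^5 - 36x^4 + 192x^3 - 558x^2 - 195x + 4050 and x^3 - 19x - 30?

x^6 - 9x^5 + 28x^4 + 6x^3 - 623x^2 + 1155x + 4050

By polynomial division,
  3x^5 - 36x^4 + 192x^3 - 558x^2 - 195x + 4050 = (3x^2 - 36x + 249)(x^3 - 19x - 30) + (-1152x^2 + 3456x + 11520)
  x^3 - 19x - 30 = (-(1/1152)x - 1/384)(-1152x^2 + 3456x + 11520) + (0)
Last nonzero remainder: -1152x^2 + 3456x + 11520. Dividing through by -1152 gives the monic gcd x^2 - 3x - 10.
Then lcm(f, g) = f·g / gcd(f, g); expanding and making the result monic gives the answer.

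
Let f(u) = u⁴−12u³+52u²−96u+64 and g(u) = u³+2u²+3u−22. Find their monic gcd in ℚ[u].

u−2

Repeated division with remainder:
  u⁴−12u³+52u²−96u+64 = (u−14)(u³+2u²+3u−22) + (77u²−32u−244)
  u³+2u²+3u−22 = ((1/77)u+186/5929)(77u²−32u−244) + ((42527/5929)u−85054/5929)
  77u²−32u−244 = ((456533/42527)u+723338/42527)((42527/5929)u−85054/5929) + (0)
Last nonzero remainder: (42527/5929)u−85054/5929. Dividing through by 42527/5929 gives the monic gcd u−2.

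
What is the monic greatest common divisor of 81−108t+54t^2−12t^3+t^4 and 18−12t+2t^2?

9−6t+t^2

Euclidean algorithm in ℚ[t]:
  t^4−12t^3+54t^2−108t+81 = ((1/2)t^2−3t+9/2)(2t^2−12t+18) + (0)
Last nonzero remainder: 2t^2−12t+18. Dividing through by 2 gives the monic gcd t^2−6t+9.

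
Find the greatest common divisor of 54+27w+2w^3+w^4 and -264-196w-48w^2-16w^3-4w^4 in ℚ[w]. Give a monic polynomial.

6+5w+w^2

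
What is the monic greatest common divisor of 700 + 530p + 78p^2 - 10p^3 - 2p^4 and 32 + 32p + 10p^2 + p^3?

2 + p

Apply the Euclidean algorithm:
  -2p^4 - 10p^3 + 78p^2 + 530p + 700 = (-2p + 10)(p^3 + 10p^2 + 32p + 32) + (42p^2 + 274p + 380)
  p^3 + 10p^2 + 32p + 32 = ((1/42)p + 73/882)(42p^2 + 274p + 380) + ((121/441)p + 242/441)
  42p^2 + 274p + 380 = ((18522/121)p + 83790/121)((121/441)p + 242/441) + (0)
Last nonzero remainder: (121/441)p + 242/441. Dividing through by 121/441 gives the monic gcd p + 2.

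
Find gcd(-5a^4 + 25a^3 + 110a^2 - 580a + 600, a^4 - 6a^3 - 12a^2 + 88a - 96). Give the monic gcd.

a^3 - 10a^2 + 28a - 24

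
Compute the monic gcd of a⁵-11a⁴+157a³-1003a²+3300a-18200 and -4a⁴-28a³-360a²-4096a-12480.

a²-4a+104

Apply the Euclidean algorithm:
  a⁵-11a⁴+157a³-1003a²+3300a-18200 = (-(1/4)a+9/2)(-4a⁴-28a³-360a²-4096a-12480) + (193a³-407a²+18612a+37960)
  -4a⁴-28a³-360a²-4096a-12480 = (-(4/193)a-7032/37249)(193a³-407a²+18612a+37960) + (-(1903200/37249)a²+(7612800/37249)a-197932800/37249)
  193a³-407a²+18612a+37960 = (-(7189057/1903200)a-2719177/380640)(-(1903200/37249)a²+(7612800/37249)a-197932800/37249) + (0)
Last nonzero remainder: -(1903200/37249)a²+(7612800/37249)a-197932800/37249. Dividing through by -1903200/37249 gives the monic gcd a²-4a+104.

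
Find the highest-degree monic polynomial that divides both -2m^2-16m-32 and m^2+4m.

m+4

Euclidean algorithm in ℚ[m]:
  -2m^2-16m-32 = (-2)(m^2+4m) + (-8m-32)
  m^2+4m = (-(1/8)m)(-8m-32) + (0)
Last nonzero remainder: -8m-32. Dividing through by -8 gives the monic gcd m+4.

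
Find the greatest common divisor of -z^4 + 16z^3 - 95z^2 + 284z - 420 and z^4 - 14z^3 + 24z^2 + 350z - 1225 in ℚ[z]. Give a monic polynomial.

z^2 - 12z + 35

Euclidean algorithm in ℚ[z]:
  -z^4 + 16z^3 - 95z^2 + 284z - 420 = (-1)(z^4 - 14z^3 + 24z^2 + 350z - 1225) + (2z^3 - 71z^2 + 634z - 1645)
  z^4 - 14z^3 + 24z^2 + 350z - 1225 = ((1/2)z + 43/4)(2z^3 - 71z^2 + 634z - 1645) + ((1881/4)z^2 - 5643z + 65835/4)
  2z^3 - 71z^2 + 634z - 1645 = ((8/1881)z - 188/1881)((1881/4)z^2 - 5643z + 65835/4) + (0)
Last nonzero remainder: (1881/4)z^2 - 5643z + 65835/4. Dividing through by 1881/4 gives the monic gcd z^2 - 12z + 35.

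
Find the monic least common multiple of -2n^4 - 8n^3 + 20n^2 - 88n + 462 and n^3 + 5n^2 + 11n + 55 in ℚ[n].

Euclidean algorithm in ℚ[n]:
  -2n^4 - 8n^3 + 20n^2 - 88n + 462 = (-2n + 2)(n^3 + 5n^2 + 11n + 55) + (32n^2 + 352)
  n^3 + 5n^2 + 11n + 55 = ((1/32)n + 5/32)(32n^2 + 352) + (0)
Last nonzero remainder: 32n^2 + 352. Dividing through by 32 gives the monic gcd n^2 + 11.
Then lcm(f, g) = f·g / gcd(f, g); expanding and making the result monic gives the answer.

n^5 + 9n^4 + 10n^3 - 6n^2 - 11n - 1155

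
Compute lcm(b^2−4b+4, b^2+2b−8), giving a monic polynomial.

Euclidean algorithm in ℚ[b]:
  b^2−4b+4 = (b^2+2b−8) + (−6b+12)
  b^2+2b−8 = (−(1/6)b−2/3)(−6b+12) + (0)
Last nonzero remainder: −6b+12. Dividing through by −6 gives the monic gcd b−2.
Then lcm(f, g) = f·g / gcd(f, g); expanding and making the result monic gives the answer.

b^3−12b+16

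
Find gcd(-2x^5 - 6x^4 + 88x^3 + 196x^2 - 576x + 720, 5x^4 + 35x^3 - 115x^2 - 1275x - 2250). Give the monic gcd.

Apply the Euclidean algorithm:
  -2x^5 - 6x^4 + 88x^3 + 196x^2 - 576x + 720 = (-(2/5)x + 8/5)(5x^4 + 35x^3 - 115x^2 - 1275x - 2250) + (-14x^3 - 130x^2 + 564x + 4320)
  5x^4 + 35x^3 - 115x^2 - 1275x - 2250 = (-(5/14)x + 40/49)(-14x^3 - 130x^2 + 564x + 4320) + ((9435/49)x^2 - (9435/49)x - 283050/49)
  -14x^3 - 130x^2 + 564x + 4320 = (-(686/9435)x - 2352/3145)((9435/49)x^2 - (9435/49)x - 283050/49) + (0)
Last nonzero remainder: (9435/49)x^2 - (9435/49)x - 283050/49. Dividing through by 9435/49 gives the monic gcd x^2 - x - 30.

x^2 - x - 30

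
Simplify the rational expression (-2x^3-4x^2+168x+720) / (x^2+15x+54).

Apply the Euclidean algorithm:
  -2x^3-4x^2+168x+720 = (-2x+26)(x^2+15x+54) + (-114x-684)
  x^2+15x+54 = (-(1/114)x-3/38)(-114x-684) + (0)
Last nonzero remainder: -114x-684. Dividing through by -114 gives the monic gcd x+6.
Cancel x+6 from numerator and denominator to get the reduced form.

(-2x^2+8x+120)/(x+9)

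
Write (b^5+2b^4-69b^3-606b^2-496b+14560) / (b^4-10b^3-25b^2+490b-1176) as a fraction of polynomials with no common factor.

By polynomial division,
  b^5+2b^4-69b^3-606b^2-496b+14560 = (b+12)(b^4-10b^3-25b^2+490b-1176) + (76b^3-796b^2-5200b+28672)
  b^4-10b^3-25b^2+490b-1176 = ((1/76)b+9/1444)(76b^3-796b^2-5200b+28672) + ((17466/361)b^2+(52398/361)b-489048/361)
  76b^3-796b^2-5200b+28672 = ((13718/8733)b-184832/8733)((17466/361)b^2+(52398/361)b-489048/361) + (0)
Last nonzero remainder: (17466/361)b^2+(52398/361)b-489048/361. Dividing through by 17466/361 gives the monic gcd b^2+3b-28.
Cancel b^2+3b-28 from numerator and denominator to get the reduced form.

(b^3-b^2-38b-520)/(b^2-13b+42)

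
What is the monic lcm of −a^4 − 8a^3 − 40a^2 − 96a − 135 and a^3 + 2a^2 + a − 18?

a^5 + 6a^4 + 24a^3 + 16a^2 − 57a − 270

Euclidean algorithm in ℚ[a]:
  −a^4 − 8a^3 − 40a^2 − 96a − 135 = (−a − 6)(a^3 + 2a^2 + a − 18) + (−27a^2 − 108a − 243)
  a^3 + 2a^2 + a − 18 = (−(1/27)a + 2/27)(−27a^2 − 108a − 243) + (0)
Last nonzero remainder: −27a^2 − 108a − 243. Dividing through by −27 gives the monic gcd a^2 + 4a + 9.
Then lcm(f, g) = f·g / gcd(f, g); expanding and making the result monic gives the answer.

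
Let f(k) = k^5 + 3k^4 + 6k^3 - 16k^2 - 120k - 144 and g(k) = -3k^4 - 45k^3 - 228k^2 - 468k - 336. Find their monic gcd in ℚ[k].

k^2 + 4k + 4

Repeated division with remainder:
  k^5 + 3k^4 + 6k^3 - 16k^2 - 120k - 144 = (-(1/3)k + 4)(-3k^4 - 45k^3 - 228k^2 - 468k - 336) + (110k^3 + 740k^2 + 1640k + 1200)
  -3k^4 - 45k^3 - 228k^2 - 468k - 336 = (-(3/110)k - 273/1210)(110k^3 + 740k^2 + 1640k + 1200) + (-(1974/121)k^2 - (7896/121)k - 7896/121)
  110k^3 + 740k^2 + 1640k + 1200 = (-(6655/987)k - 6050/329)(-(1974/121)k^2 - (7896/121)k - 7896/121) + (0)
Last nonzero remainder: -(1974/121)k^2 - (7896/121)k - 7896/121. Dividing through by -1974/121 gives the monic gcd k^2 + 4k + 4.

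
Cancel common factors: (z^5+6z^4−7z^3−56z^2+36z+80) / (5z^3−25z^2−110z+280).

Euclidean algorithm in ℚ[z]:
  z^5+6z^4−7z^3−56z^2+36z+80 = ((1/5)z^2+(11/5)z+14)(5z^3−25z^2−110z+280) + (480z^2+960z−3840)
  5z^3−25z^2−110z+280 = ((1/96)z−7/96)(480z^2+960z−3840) + (0)
Last nonzero remainder: 480z^2+960z−3840. Dividing through by 480 gives the monic gcd z^2+2z−8.
Cancel z^2+2z−8 from numerator and denominator to get the reduced form.

(z^3+4z^2−7z−10)/(5z−35)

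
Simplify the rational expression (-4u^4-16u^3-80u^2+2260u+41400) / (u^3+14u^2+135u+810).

(-4u^3+20u^2-260u+4600)/(u^2+5u+90)

By polynomial division,
  -4u^4-16u^3-80u^2+2260u+41400 = (-4u+40)(u^3+14u^2+135u+810) + (-100u^2+100u+9000)
  u^3+14u^2+135u+810 = (-(1/100)u-3/20)(-100u^2+100u+9000) + (240u+2160)
  -100u^2+100u+9000 = (-(5/12)u+25/6)(240u+2160) + (0)
Last nonzero remainder: 240u+2160. Dividing through by 240 gives the monic gcd u+9.
Cancel u+9 from numerator and denominator to get the reduced form.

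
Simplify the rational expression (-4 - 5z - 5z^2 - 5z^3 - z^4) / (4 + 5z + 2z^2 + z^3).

(-4 - z - 4z^2 - z^3)/(4 + z + z^2)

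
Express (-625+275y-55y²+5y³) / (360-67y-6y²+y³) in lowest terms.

(125-30y+5y²)/(-72-y+y²)

By polynomial division,
  5y³-55y²+275y-625 = (5)(y³-6y²-67y+360) + (-25y²+610y-2425)
  y³-6y²-67y+360 = (-(1/25)y-92/125)(-25y²+610y-2425) + ((7124/25)y-7124/5)
  -25y²+610y-2425 = (-(625/7124)y+12125/7124)((7124/25)y-7124/5) + (0)
Last nonzero remainder: (7124/25)y-7124/5. Dividing through by 7124/25 gives the monic gcd y-5.
Cancel y-5 from numerator and denominator to get the reduced form.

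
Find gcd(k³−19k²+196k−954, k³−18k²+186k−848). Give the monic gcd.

k²−10k+106

Repeated division with remainder:
  k³−19k²+196k−954 = (k³−18k²+186k−848) + (−k²+10k−106)
  k³−18k²+186k−848 = (−k+8)(−k²+10k−106) + (0)
Last nonzero remainder: −k²+10k−106. Dividing through by −1 gives the monic gcd k²−10k+106.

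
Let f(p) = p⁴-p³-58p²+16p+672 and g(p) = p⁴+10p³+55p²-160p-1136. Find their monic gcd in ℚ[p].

p²-16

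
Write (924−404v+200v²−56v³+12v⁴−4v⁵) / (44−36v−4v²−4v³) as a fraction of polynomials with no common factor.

(−21+13v−5v²+v³)/(−1+v)

Euclidean algorithm in ℚ[v]:
  −4v⁵+12v⁴−56v³+200v²−404v+924 = (v²−4v+9)(−4v³−4v²−36v+44) + (48v²+96v+528)
  −4v³−4v²−36v+44 = (−(1/12)v+1/12)(48v²+96v+528) + (0)
Last nonzero remainder: 48v²+96v+528. Dividing through by 48 gives the monic gcd v²+2v+11.
Cancel v²+2v+11 from numerator and denominator to get the reduced form.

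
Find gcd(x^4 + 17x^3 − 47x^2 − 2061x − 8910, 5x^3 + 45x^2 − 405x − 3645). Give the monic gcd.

Euclidean algorithm in ℚ[x]:
  x^4 + 17x^3 − 47x^2 − 2061x − 8910 = ((1/5)x + 8/5)(5x^3 + 45x^2 − 405x − 3645) + (−38x^2 − 684x − 3078)
  5x^3 + 45x^2 − 405x − 3645 = (−(5/38)x + 45/38)(−38x^2 − 684x − 3078) + (0)
Last nonzero remainder: −38x^2 − 684x − 3078. Dividing through by −38 gives the monic gcd x^2 + 18x + 81.

x^2 + 18x + 81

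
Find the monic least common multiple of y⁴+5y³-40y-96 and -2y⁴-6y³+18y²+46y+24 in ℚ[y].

Repeated division with remainder:
  y⁴+5y³-40y-96 = (-1/2)(-2y⁴-6y³+18y²+46y+24) + (2y³+9y²-17y-84)
  -2y⁴-6y³+18y²+46y+24 = (-y+3/2)(2y³+9y²-17y-84) + (-(25/2)y²-(25/2)y+150)
  2y³+9y²-17y-84 = (-(4/25)y-14/25)(-(25/2)y²-(25/2)y+150) + (0)
Last nonzero remainder: -(25/2)y²-(25/2)y+150. Dividing through by -25/2 gives the monic gcd y²+y-12.
Then lcm(f, g) = f·g / gcd(f, g); expanding and making the result monic gives the answer.

y⁶+7y⁵+11y⁴-35y³-176y²-232y-96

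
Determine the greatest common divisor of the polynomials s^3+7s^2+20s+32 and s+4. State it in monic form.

Euclidean algorithm in ℚ[s]:
  s^3+7s^2+20s+32 = (s^2+3s+8)(s+4) + (0)
The last nonzero remainder s+4 is already monic.

s+4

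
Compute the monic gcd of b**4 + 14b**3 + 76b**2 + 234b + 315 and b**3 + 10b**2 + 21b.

Euclidean algorithm in ℚ[b]:
  b**4 + 14b**3 + 76b**2 + 234b + 315 = (b + 4)(b**3 + 10b**2 + 21b) + (15b**2 + 150b + 315)
  b**3 + 10b**2 + 21b = ((1/15)b)(15b**2 + 150b + 315) + (0)
Last nonzero remainder: 15b**2 + 150b + 315. Dividing through by 15 gives the monic gcd b**2 + 10b + 21.

b**2 + 10b + 21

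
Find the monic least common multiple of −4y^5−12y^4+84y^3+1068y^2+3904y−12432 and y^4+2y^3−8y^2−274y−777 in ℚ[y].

y^6+6y^5−12y^4−330y^3−1777y^2+180y+9324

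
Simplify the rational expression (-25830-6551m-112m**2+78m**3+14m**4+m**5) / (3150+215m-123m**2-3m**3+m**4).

(82+7m+m**2)/(-10+m)

By polynomial division,
  m**5+14m**4+78m**3-112m**2-6551m-25830 = (m+17)(m**4-3m**3-123m**2+215m+3150) + (252m**3+1764m**2-13356m-79380)
  m**4-3m**3-123m**2+215m+3150 = ((1/252)m-5/126)(252m**3+1764m**2-13356m-79380) + (0)
Last nonzero remainder: 252m**3+1764m**2-13356m-79380. Dividing through by 252 gives the monic gcd m**3+7m**2-53m-315.
Cancel m**3+7m**2-53m-315 from numerator and denominator to get the reduced form.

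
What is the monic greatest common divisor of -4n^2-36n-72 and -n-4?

Euclidean algorithm in ℚ[n]:
  -4n^2-36n-72 = (4n+20)(-n-4) + (8)
  -n-4 = (-(1/8)n-1/2)(8) + (0)
The last nonzero remainder is the constant 8, so the polynomials are coprime and gcd = 1.

1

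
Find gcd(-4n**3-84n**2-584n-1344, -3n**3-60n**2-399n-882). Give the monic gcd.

n**2+13n+42

By polynomial division,
  -4n**3-84n**2-584n-1344 = (4/3)(-3n**3-60n**2-399n-882) + (-4n**2-52n-168)
  -3n**3-60n**2-399n-882 = ((3/4)n+21/4)(-4n**2-52n-168) + (0)
Last nonzero remainder: -4n**2-52n-168. Dividing through by -4 gives the monic gcd n**2+13n+42.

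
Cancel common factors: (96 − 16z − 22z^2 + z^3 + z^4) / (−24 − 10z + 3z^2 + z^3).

(24 − 10z − 3z^2 + z^3)/(−6 − z + z^2)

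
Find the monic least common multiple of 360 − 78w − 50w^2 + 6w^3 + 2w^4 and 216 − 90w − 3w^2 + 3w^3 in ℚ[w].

−4320 + 1296w + 702w^2 − 161w^3 − 43w^4 + 5w^5 + w^6

By polynomial division,
  2w^4 + 6w^3 − 50w^2 − 78w + 360 = ((2/3)w + 8/3)(3w^3 − 3w^2 − 90w + 216) + (18w^2 + 18w − 216)
  3w^3 − 3w^2 − 90w + 216 = ((1/6)w − 1/3)(18w^2 + 18w − 216) + (−48w + 144)
  18w^2 + 18w − 216 = (−(3/8)w − 3/2)(−48w + 144) + (0)
Last nonzero remainder: −48w + 144. Dividing through by −48 gives the monic gcd w − 3.
Then lcm(f, g) = f·g / gcd(f, g); expanding and making the result monic gives the answer.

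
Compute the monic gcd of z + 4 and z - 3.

Apply the Euclidean algorithm:
  z + 4 = (z - 3) + (7)
  z - 3 = ((1/7)z - 3/7)(7) + (0)
The last nonzero remainder is the constant 7, so the polynomials are coprime and gcd = 1.

1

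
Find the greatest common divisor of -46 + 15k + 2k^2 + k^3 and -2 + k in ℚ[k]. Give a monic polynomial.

-2 + k

By polynomial division,
  k^3 + 2k^2 + 15k - 46 = (k^2 + 4k + 23)(k - 2) + (0)
The last nonzero remainder k - 2 is already monic.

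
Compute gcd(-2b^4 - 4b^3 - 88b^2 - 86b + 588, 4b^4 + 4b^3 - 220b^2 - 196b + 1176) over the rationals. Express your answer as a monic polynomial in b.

b^2 + b - 6

Repeated division with remainder:
  -2b^4 - 4b^3 - 88b^2 - 86b + 588 = (-1/2)(4b^4 + 4b^3 - 220b^2 - 196b + 1176) + (-2b^3 - 198b^2 - 184b + 1176)
  4b^4 + 4b^3 - 220b^2 - 196b + 1176 = (-2b + 196)(-2b^3 - 198b^2 - 184b + 1176) + (38220b^2 + 38220b - 229320)
  -2b^3 - 198b^2 - 184b + 1176 = (-(1/19110)b - 1/195)(38220b^2 + 38220b - 229320) + (0)
Last nonzero remainder: 38220b^2 + 38220b - 229320. Dividing through by 38220 gives the monic gcd b^2 + b - 6.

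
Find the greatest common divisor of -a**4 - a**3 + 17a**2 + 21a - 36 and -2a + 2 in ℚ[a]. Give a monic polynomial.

Euclidean algorithm in ℚ[a]:
  -a**4 - a**3 + 17a**2 + 21a - 36 = ((1/2)a**3 + a**2 - (15/2)a - 18)(-2a + 2) + (0)
Last nonzero remainder: -2a + 2. Dividing through by -2 gives the monic gcd a - 1.

a - 1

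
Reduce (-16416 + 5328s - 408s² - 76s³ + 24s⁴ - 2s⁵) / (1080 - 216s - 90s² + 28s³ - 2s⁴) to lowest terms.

(228 + 2s + s³)/(-15 - 2s + s²)

By polynomial division,
  -2s⁵ + 24s⁴ - 76s³ - 408s² + 5328s - 16416 = (s + 2)(-2s⁴ + 28s³ - 90s² - 216s + 1080) + (-42s³ - 12s² + 4680s - 18576)
  -2s⁴ + 28s³ - 90s² - 216s + 1080 = ((1/21)s - 100/147)(-42s³ - 12s² + 4680s - 18576) + (-(15730/49)s² + (188760/49)s - 566280/49)
  -42s³ - 12s² + 4680s - 18576 = ((1029/7865)s + 12642/7865)(-(15730/49)s² + (188760/49)s - 566280/49) + (0)
Last nonzero remainder: -(15730/49)s² + (188760/49)s - 566280/49. Dividing through by -15730/49 gives the monic gcd s² - 12s + 36.
Cancel s² - 12s + 36 from numerator and denominator to get the reduced form.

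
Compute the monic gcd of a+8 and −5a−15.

1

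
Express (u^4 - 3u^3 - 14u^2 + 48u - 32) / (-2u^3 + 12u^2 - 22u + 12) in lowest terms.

(-u^2 + 16)/(2u - 6)

Repeated division with remainder:
  u^4 - 3u^3 - 14u^2 + 48u - 32 = (-(1/2)u - 3/2)(-2u^3 + 12u^2 - 22u + 12) + (-7u^2 + 21u - 14)
  -2u^3 + 12u^2 - 22u + 12 = ((2/7)u - 6/7)(-7u^2 + 21u - 14) + (0)
Last nonzero remainder: -7u^2 + 21u - 14. Dividing through by -7 gives the monic gcd u^2 - 3u + 2.
Cancel u^2 - 3u + 2 from numerator and denominator to get the reduced form.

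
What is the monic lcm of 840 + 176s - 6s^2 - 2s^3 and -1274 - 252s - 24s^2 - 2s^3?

Apply the Euclidean algorithm:
  -2s^3 - 6s^2 + 176s + 840 = (-2s^3 - 24s^2 - 252s - 1274) + (18s^2 + 428s + 2114)
  -2s^3 - 24s^2 - 252s - 1274 = (-(1/9)s + 106/81)(18s^2 + 428s + 2114) + (-(46754/81)s - 327278/81)
  18s^2 + 428s + 2114 = (-(729/23377)s - 12231/23377)(-(46754/81)s - 327278/81) + (0)
Last nonzero remainder: -(46754/81)s - 327278/81. Dividing through by -46754/81 gives the monic gcd s + 7.
Then lcm(f, g) = f·g / gcd(f, g); expanding and making the result monic gives the answer.

-38220 - 10108s - 587s^2 + 18s^3 + 8s^4 + s^5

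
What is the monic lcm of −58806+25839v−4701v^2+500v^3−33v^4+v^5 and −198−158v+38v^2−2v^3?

Repeated division with remainder:
  v^5−33v^4+500v^3−4701v^2+25839v−58806 = (−(1/2)v^2+7v−155/2)(−2v^3+38v^2−158v−198) + (−749v^2+14980v−74151)
  −2v^3+38v^2−158v−198 = ((2/749)v+2/749)(−749v^2+14980v−74151) + (0)
Last nonzero remainder: −749v^2+14980v−74151. Dividing through by −749 gives the monic gcd v^2−20v+99.
Then lcm(f, g) = f·g / gcd(f, g); expanding and making the result monic gives the answer.

−58806−32967v+21138v^2−4201v^3+467v^4−32v^5+v^6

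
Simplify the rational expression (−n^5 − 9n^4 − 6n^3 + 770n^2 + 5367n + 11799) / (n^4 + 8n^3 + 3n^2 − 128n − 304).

(−n^3 − n^2 + 21n + 621)/(n^2 − 16)

By polynomial division,
  −n^5 − 9n^4 − 6n^3 + 770n^2 + 5367n + 11799 = (−n − 1)(n^4 + 8n^3 + 3n^2 − 128n − 304) + (5n^3 + 645n^2 + 4935n + 11495)
  n^4 + 8n^3 + 3n^2 − 128n − 304 = ((1/5)n − 121/5)(5n^3 + 645n^2 + 4935n + 11495) + (14625n^2 + 117000n + 277875)
  5n^3 + 645n^2 + 4935n + 11495 = ((1/2925)n + 121/2925)(14625n^2 + 117000n + 277875) + (0)
Last nonzero remainder: 14625n^2 + 117000n + 277875. Dividing through by 14625 gives the monic gcd n^2 + 8n + 19.
Cancel n^2 + 8n + 19 from numerator and denominator to get the reduced form.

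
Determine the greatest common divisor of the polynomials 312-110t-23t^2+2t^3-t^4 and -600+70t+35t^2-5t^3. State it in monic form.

By polynomial division,
  -t^4+2t^3-23t^2-110t+312 = ((1/5)t+1)(-5t^3+35t^2+70t-600) + (-72t^2-60t+912)
  -5t^3+35t^2+70t-600 = ((5/72)t-235/432)(-72t^2-60t+912) + (-(935/36)t-935/9)
  -72t^2-60t+912 = ((2592/935)t-8208/935)(-(935/36)t-935/9) + (0)
Last nonzero remainder: -(935/36)t-935/9. Dividing through by -935/36 gives the monic gcd t+4.

4+t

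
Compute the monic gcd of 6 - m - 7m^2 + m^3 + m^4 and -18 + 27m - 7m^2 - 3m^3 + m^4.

6 - 7m + m^3

Repeated division with remainder:
  m^4 + m^3 - 7m^2 - m + 6 = (m^4 - 3m^3 - 7m^2 + 27m - 18) + (4m^3 - 28m + 24)
  m^4 - 3m^3 - 7m^2 + 27m - 18 = ((1/4)m - 3/4)(4m^3 - 28m + 24) + (0)
Last nonzero remainder: 4m^3 - 28m + 24. Dividing through by 4 gives the monic gcd m^3 - 7m + 6.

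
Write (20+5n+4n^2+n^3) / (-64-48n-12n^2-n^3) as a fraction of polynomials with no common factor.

Repeated division with remainder:
  n^3+4n^2+5n+20 = (-1)(-n^3-12n^2-48n-64) + (-8n^2-43n-44)
  -n^3-12n^2-48n-64 = ((1/8)n+53/64)(-8n^2-43n-44) + (-(441/64)n-441/16)
  -8n^2-43n-44 = ((512/441)n+704/441)(-(441/64)n-441/16) + (0)
Last nonzero remainder: -(441/64)n-441/16. Dividing through by -441/64 gives the monic gcd n+4.
Cancel n+4 from numerator and denominator to get the reduced form.

(-5-n^2)/(16+8n+n^2)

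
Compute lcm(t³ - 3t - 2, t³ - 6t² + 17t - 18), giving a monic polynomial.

t⁵ - 4t⁴ + 6t³ + 10t² - 19t - 18

By polynomial division,
  t³ - 3t - 2 = (t³ - 6t² + 17t - 18) + (6t² - 20t + 16)
  t³ - 6t² + 17t - 18 = ((1/6)t - 4/9)(6t² - 20t + 16) + ((49/9)t - 98/9)
  6t² - 20t + 16 = ((54/49)t - 72/49)((49/9)t - 98/9) + (0)
Last nonzero remainder: (49/9)t - 98/9. Dividing through by 49/9 gives the monic gcd t - 2.
Then lcm(f, g) = f·g / gcd(f, g); expanding and making the result monic gives the answer.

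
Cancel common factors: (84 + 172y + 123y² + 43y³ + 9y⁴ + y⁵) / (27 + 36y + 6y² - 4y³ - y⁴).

(-28 - 20y - 5y² - y³)/(-9 + y²)

Repeated division with remainder:
  y⁵ + 9y⁴ + 43y³ + 123y² + 172y + 84 = (-y - 5)(-y⁴ - 4y³ + 6y² + 36y + 27) + (29y³ + 189y² + 379y + 219)
  -y⁴ - 4y³ + 6y² + 36y + 27 = (-(1/29)y + 73/841)(29y³ + 189y² + 379y + 219) + ((2240/841)y² + (8960/841)y + 6720/841)
  29y³ + 189y² + 379y + 219 = ((24389/2240)y + 61393/2240)((2240/841)y² + (8960/841)y + 6720/841) + (0)
Last nonzero remainder: (2240/841)y² + (8960/841)y + 6720/841. Dividing through by 2240/841 gives the monic gcd y² + 4y + 3.
Cancel y² + 4y + 3 from numerator and denominator to get the reduced form.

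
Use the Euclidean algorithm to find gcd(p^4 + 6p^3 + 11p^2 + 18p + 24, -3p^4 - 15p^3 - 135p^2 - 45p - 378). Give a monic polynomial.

p^2 + 3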